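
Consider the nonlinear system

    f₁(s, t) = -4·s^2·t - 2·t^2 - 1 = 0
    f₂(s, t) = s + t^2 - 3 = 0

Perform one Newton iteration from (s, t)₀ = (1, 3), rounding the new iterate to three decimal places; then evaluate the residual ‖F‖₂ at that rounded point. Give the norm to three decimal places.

At (1, 3): F = (-31.000, 7.000).
Jacobian J = [[-8·s·t, -4·s^2 - 4·t], [1, 2·t]].
At the point, J = [[-24.000, -16.000], [1.000, 6.000]] (det J = -128.000).
Solving J·Δ = −F gives Δ = (-0.578, -1.070).
Then the next iterate is (s, t)₁ = (0.422, 1.930).
Re-evaluating at (0.422, 1.930): F = (-9.82461, 1.14690), so ‖F‖₂ = 9.891.

9.891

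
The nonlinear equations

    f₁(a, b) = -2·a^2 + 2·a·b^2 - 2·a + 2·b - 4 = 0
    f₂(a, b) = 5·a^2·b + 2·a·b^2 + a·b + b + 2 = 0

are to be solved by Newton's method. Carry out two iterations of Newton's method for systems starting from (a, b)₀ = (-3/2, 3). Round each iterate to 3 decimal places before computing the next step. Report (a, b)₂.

(-0.419, 1.699)

At (-3/2, 3): F = (-26.500, 7.250).
Jacobian J = [[-4·a + 2·b^2 - 2, 4·a·b + 2], [10·a·b + 2·b^2 + b, 5·a^2 + 4·a·b + a + 1]].
At the point, J = [[22.000, -16.000], [-24.000, -7.250]] (det J = -543.500).
Solving J·Δ = −F gives Δ = (0.567, -0.877).
Then the next iterate is (a, b)₁ = (-0.933, 2.123).
Round to (-0.933, 2.123) and repeat: F = (-8.03928, 2.97218), J = [[10.74626, -5.92304], [-8.67033, -3.50359]].
Δ = (0.514, -0.424), so (a, b)₂ = (-0.419, 1.699).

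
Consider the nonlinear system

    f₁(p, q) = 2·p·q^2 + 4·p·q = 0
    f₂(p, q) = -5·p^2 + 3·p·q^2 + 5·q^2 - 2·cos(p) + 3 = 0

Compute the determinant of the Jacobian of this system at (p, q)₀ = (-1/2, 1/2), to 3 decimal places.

23.123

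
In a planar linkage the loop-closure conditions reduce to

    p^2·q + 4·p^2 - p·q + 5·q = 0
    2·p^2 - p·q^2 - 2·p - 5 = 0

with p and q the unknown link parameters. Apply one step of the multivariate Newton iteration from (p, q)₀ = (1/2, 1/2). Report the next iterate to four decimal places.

At (1/2, 1/2): F = (3.3750, -5.6250).
Jacobian J = [[2·p·q + 8·p - q, p^2 - p + 5], [4·p - q^2 - 2, -2·p·q]].
At the point, J = [[4.0000, 4.7500], [-0.2500, -0.5000]] (det J = -0.8125).
Solving J·Δ = −F gives Δ = (30.8077, -26.6538).
Then the next iterate is (p, q)₁ = (31.3077, -26.1538).

(31.3077, -26.1538)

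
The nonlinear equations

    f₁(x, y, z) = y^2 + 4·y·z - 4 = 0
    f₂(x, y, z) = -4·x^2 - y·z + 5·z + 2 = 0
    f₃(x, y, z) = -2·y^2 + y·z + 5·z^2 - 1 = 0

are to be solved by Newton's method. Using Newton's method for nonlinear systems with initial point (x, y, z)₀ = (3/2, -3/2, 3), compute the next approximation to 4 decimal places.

(1.3979, -0.3635, 1.4130)

At (3/2, -3/2, 3): F = (-19.7500, 12.5000, 35.0000).
Jacobian J = [[0, 2·y + 4·z, 4·y], [-8·x, -z, -y + 5], [0, -4·y + z, y + 10·z]].
At the point, J = [[0.0000, 9.0000, -6.0000], [-12.0000, -3.0000, 6.5000], [0.0000, 9.0000, 28.5000]] (det J = 3726.0000).
Solving J·Δ = −F gives Δ = (-0.1021, 1.1365, -1.5870).
Then the next iterate is (x, y, z)₁ = (1.3979, -0.3635, 1.4130).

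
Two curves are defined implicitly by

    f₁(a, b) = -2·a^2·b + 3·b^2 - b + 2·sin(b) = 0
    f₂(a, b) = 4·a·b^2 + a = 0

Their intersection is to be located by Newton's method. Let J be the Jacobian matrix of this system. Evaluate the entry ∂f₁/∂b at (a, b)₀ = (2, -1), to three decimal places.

-13.919

∂f₁/∂b = -2·a^2 + 6·b + 2·cos(b) - 1.
At (2, -1) this is -13.919.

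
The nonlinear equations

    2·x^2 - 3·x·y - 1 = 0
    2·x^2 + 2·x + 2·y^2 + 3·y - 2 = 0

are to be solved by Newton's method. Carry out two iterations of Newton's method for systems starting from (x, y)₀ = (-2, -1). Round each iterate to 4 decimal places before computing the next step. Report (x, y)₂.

At (-2, -1): F = (1.0000, 1.0000).
Jacobian J = [[4·x - 3·y, -3·x], [4·x + 2, 4·y + 3]].
At the point, J = [[-5.0000, 6.0000], [-6.0000, -1.0000]] (det J = 41.0000).
Solving J·Δ = −F gives Δ = (0.1707, -0.0244).
Then the next iterate is (x, y)₁ = (-1.8293, -1.0244).
Round to (-1.8293, -1.0244) and repeat: F = (0.070872, 0.059668), J = [[-4.2440, 5.4879], [-5.3172, -1.0976]].
Δ = (0.0120, -0.0037), so (x, y)₂ = (-1.8173, -1.0281).

(-1.8173, -1.0281)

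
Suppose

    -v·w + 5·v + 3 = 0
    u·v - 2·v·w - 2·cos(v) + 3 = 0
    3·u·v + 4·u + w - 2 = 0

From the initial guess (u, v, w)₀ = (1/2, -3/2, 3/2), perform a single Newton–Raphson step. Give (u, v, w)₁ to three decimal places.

(0.359, -0.515, 0.702)

At (1/2, -3/2, 3/2): F = (-2.250, 6.60853, -0.750).
Jacobian J = [[0, -w + 5, -v], [v, u - 2·w + 2·sin(v), -2·v], [3·v + 4, 3·u, 1]].
At the point, J = [[0.000, 3.500, 1.500], [-1.500, -4.49499, 3.000], [-0.500, 1.500, 1.000]] (det J = -6.74624).
Solving J·Δ = −F gives Δ = (-0.141, 0.985, -0.798).
Then the next iterate is (u, v, w)₁ = (0.359, -0.515, 0.702).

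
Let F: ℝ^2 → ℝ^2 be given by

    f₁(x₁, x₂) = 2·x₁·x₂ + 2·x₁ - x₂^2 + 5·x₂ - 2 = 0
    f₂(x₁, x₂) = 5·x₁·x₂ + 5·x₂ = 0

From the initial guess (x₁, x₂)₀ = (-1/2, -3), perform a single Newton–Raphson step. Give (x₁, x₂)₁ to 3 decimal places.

(-0.607, -0.643)

At (-1/2, -3): F = (-24.000, -7.500).
Jacobian J = [[2·x₂ + 2, 2·x₁ - 2·x₂ + 5], [5·x₂, 5·x₁ + 5]].
At the point, J = [[-4.000, 10.000], [-15.000, 2.500]] (det J = 140.000).
Solving J·Δ = −F gives Δ = (-0.107, 2.357).
Then the next iterate is (x₁, x₂)₁ = (-0.607, -0.643).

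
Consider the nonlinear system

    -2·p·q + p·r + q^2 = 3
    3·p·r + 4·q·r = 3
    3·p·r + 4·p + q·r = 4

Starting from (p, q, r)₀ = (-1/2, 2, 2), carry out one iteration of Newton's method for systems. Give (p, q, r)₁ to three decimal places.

At (-1/2, 2, 2): F = (2.000, 10.000, -5.000).
Jacobian J = [[-2·q + r, -2·p + 2·q, p], [3·r, 4·r, 3·p + 4·q], [3·r + 4, r, 3·p + q]].
At the point, J = [[-2.000, 5.000, -0.500], [6.000, 8.000, 6.500], [10.000, 2.000, 0.500]] (det J = 362.000).
Solving J·Δ = −F gives Δ = (0.651, -0.315, -1.751).
Then the next iterate is (p, q, r)₁ = (0.151, 1.685, 0.249).

(0.151, 1.685, 0.249)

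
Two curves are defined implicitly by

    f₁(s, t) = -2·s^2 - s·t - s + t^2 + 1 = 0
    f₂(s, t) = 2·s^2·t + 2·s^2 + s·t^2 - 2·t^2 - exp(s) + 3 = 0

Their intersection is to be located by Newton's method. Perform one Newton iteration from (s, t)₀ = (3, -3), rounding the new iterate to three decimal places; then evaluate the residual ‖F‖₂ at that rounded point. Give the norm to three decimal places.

13.998

At (3, -3): F = (-2.000, -44.08554).
Jacobian J = [[-4·s - t - 1, -s + 2·t], [4·s·t + 4·s + t^2 - exp(s), 2·s^2 + 2·s·t - 4·t]].
At the point, J = [[-10.000, -9.000], [-35.08554, 12.000]] (det J = -435.76983).
Solving J·Δ = −F gives Δ = (-0.966, 0.851).
Then the next iterate is (s, t)₁ = (2.034, -2.149).
Re-evaluating at (2.034, -2.149): F = (-0.31904, -13.99477), so ‖F‖₂ = 13.998.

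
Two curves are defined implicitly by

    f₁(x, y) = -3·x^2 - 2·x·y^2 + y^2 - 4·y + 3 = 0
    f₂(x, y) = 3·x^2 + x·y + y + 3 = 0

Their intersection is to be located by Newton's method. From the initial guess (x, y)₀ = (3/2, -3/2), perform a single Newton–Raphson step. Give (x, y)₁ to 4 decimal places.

(1.1385, -2.8154)

At (3/2, -3/2): F = (-2.2500, 6.0000).
Jacobian J = [[-6·x - 2·y^2, -4·x·y + 2·y - 4], [6·x + y, x + 1]].
At the point, J = [[-13.5000, 2.0000], [7.5000, 2.5000]] (det J = -48.7500).
Solving J·Δ = −F gives Δ = (-0.3615, -1.3154).
Then the next iterate is (x, y)₁ = (1.1385, -2.8154).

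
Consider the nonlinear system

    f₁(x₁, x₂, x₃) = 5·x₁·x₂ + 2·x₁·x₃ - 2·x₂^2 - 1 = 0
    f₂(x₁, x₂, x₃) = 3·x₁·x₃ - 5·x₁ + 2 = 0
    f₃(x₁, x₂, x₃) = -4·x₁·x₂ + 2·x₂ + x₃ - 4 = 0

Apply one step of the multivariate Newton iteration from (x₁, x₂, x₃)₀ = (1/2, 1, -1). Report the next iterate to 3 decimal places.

At (1/2, 1, -1): F = (-1.500, -2.000, -5.000).
Jacobian J = [[5·x₂ + 2·x₃, 5·x₁ - 4·x₂, 2·x₁], [3·x₃ - 5, 0, 3·x₁], [-4·x₂, -4·x₁ + 2, 1]].
At the point, J = [[3.000, -1.500, 1.000], [-8.000, 0.000, 1.500], [-4.000, 0.000, 1.000]] (det J = -3.000).
Solving J·Δ = −F gives Δ = (2.750, 15.167, 16.000).
Then the next iterate is (x₁, x₂, x₃)₁ = (3.250, 16.167, 15.000).

(3.250, 16.167, 15.000)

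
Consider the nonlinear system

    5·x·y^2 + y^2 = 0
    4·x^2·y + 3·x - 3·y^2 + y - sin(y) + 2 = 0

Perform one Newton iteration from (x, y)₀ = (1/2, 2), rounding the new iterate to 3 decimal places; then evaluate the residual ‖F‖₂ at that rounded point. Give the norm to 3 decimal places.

4.172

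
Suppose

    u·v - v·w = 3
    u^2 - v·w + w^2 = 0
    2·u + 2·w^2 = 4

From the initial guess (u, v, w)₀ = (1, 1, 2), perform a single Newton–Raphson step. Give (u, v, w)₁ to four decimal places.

At (1, 1, 2): F = (-4.0000, 3.0000, 6.0000).
Jacobian J = [[v, u - w, -v], [2·u, -w, -v + 2·w], [2, 0, 4·w]].
At the point, J = [[1.0000, -1.0000, -1.0000], [2.0000, -2.0000, 3.0000], [2.0000, 0.0000, 8.0000]] (det J = -10.0000).
Solving J·Δ = −F gives Δ = (5.8000, 4.0000, -2.2000).
Then the next iterate is (u, v, w)₁ = (6.8000, 5.0000, -0.2000).

(6.8000, 5.0000, -0.2000)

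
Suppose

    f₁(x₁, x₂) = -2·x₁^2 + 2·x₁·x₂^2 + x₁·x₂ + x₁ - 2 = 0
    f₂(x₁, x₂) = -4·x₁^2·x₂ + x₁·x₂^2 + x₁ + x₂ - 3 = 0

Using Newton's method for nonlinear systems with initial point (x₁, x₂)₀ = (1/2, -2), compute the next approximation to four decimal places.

(0.6056, -1.5634)

At (1/2, -2): F = (1.0000, -0.5000).
Jacobian J = [[-4·x₁ + 2·x₂^2 + x₂ + 1, 4·x₁·x₂ + x₁], [-8·x₁·x₂ + x₂^2 + 1, -4·x₁^2 + 2·x₁·x₂ + 1]].
At the point, J = [[5.0000, -3.5000], [13.0000, -2.0000]] (det J = 35.5000).
Solving J·Δ = −F gives Δ = (0.1056, 0.4366).
Then the next iterate is (x₁, x₂)₁ = (0.6056, -1.5634).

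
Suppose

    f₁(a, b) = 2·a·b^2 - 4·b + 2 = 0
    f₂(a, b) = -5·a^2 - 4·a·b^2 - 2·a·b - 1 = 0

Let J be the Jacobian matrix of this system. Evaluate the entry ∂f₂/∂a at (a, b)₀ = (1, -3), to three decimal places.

-40.000

∂f₂/∂a = -10·a - 4·b^2 - 2·b.
At (1, -3) this is -40.000.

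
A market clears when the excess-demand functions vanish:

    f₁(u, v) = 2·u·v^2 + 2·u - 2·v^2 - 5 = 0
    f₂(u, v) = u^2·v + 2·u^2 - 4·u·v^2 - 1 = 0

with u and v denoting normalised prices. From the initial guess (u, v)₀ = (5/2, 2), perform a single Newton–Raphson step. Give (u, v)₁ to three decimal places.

(1.947, 1.460)

At (5/2, 2): F = (12.000, -16.000).
Jacobian J = [[2·v^2 + 2, 4·u·v - 4·v], [2·u·v + 4·u - 4·v^2, u^2 - 8·u·v]].
At the point, J = [[10.000, 12.000], [4.000, -33.750]] (det J = -385.500).
Solving J·Δ = −F gives Δ = (-0.553, -0.540).
Then the next iterate is (u, v)₁ = (1.947, 1.460).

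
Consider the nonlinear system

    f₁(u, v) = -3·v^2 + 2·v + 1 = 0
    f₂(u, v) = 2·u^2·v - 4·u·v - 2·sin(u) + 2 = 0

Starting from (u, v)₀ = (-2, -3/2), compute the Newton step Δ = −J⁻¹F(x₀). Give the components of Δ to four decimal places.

(0.3958, 0.7955)

At (-2, -3/2): F = (-8.7500, -20.181405).
Jacobian J = [[0, -6·v + 2], [4·u·v - 4·v - 2·cos(u), 2·u^2 - 4·u]].
At the point, J = [[0.0000, 11.0000], [18.832294, 16.0000]] (det J = -207.155230).
Solving J·Δ = −F gives Δ = (0.3958, 0.7955).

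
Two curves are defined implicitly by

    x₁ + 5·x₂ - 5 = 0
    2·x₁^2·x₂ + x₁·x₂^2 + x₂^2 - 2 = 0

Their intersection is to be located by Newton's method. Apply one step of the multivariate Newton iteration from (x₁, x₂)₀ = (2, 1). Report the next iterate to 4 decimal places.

At (2, 1): F = (2.0000, 9.0000).
Jacobian J = [[1, 5], [4·x₁·x₂ + x₂^2, 2·x₁^2 + 2·x₁·x₂ + 2·x₂]].
At the point, J = [[1.0000, 5.0000], [9.0000, 14.0000]] (det J = -31.0000).
Solving J·Δ = −F gives Δ = (-0.5484, -0.2903).
Then the next iterate is (x₁, x₂)₁ = (1.4516, 0.7097).

(1.4516, 0.7097)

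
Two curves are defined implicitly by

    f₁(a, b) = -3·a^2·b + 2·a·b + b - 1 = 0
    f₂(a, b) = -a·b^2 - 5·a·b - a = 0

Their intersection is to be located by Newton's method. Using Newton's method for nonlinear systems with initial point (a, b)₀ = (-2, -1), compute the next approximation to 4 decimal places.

At (-2, -1): F = (14.0000, -6.0000).
Jacobian J = [[-6·a·b + 2·b, -3·a^2 + 2·a + 1], [-b^2 - 5·b - 1, -2·a·b - 5·a]].
At the point, J = [[-14.0000, -15.0000], [3.0000, 6.0000]] (det J = -39.0000).
Solving J·Δ = −F gives Δ = (-0.1538, 1.0769).
Then the next iterate is (a, b)₁ = (-2.1538, 0.0769).

(-2.1538, 0.0769)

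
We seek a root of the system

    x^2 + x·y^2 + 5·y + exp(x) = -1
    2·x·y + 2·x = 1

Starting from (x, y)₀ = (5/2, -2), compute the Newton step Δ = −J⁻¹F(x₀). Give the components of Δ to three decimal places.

(-0.700, 0.920)

At (5/2, -2): F = (19.43249, -6.000).
Jacobian J = [[2·x + y^2 + exp(x), 2·x·y + 5], [2·y + 2, 2·x]].
At the point, J = [[21.18249, -5.000], [-2.000, 5.000]] (det J = 95.91247).
Solving J·Δ = −F gives Δ = (-0.700, 0.920).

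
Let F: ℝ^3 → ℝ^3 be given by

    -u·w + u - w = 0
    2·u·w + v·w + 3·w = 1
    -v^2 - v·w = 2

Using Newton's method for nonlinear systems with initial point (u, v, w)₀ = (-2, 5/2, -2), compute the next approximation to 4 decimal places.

(-1.1975, 0.0895, -0.4074)

At (-2, 5/2, -2): F = (-4.0000, -4.0000, -3.2500).
Jacobian J = [[-w + 1, 0, -u - 1], [2·w, w, 2·u + v + 3], [0, -2·v - w, -v]].
At the point, J = [[3.0000, 0.0000, 1.0000], [-4.0000, -2.0000, 1.5000], [0.0000, -3.0000, -2.5000]] (det J = 40.5000).
Solving J·Δ = −F gives Δ = (0.8025, -2.4105, 1.5926).
Then the next iterate is (u, v, w)₁ = (-1.1975, 0.0895, -0.4074).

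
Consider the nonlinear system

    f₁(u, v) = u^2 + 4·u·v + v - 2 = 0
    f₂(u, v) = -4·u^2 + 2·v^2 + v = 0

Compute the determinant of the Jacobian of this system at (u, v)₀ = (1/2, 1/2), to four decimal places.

21.0000

J = [[2·u + 4·v, 4·u + 1], [-8·u, 4·v + 1]].
At the point, J = [[3.0000, 3.0000], [-4.0000, 3.0000]].
det J = 21.0000.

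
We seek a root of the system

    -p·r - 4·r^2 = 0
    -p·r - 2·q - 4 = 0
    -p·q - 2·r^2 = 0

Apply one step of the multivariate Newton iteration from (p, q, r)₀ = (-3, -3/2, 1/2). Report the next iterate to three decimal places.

At (-3, -3/2, 1/2): F = (0.500, 0.500, -5.000).
Jacobian J = [[-r, 0, -p - 8·r], [-r, -2, -p], [-q, -p, -4·r]].
At the point, J = [[-0.500, 0.000, -1.000], [-0.500, -2.000, 3.000], [1.500, 3.000, -2.000]] (det J = 1.000).
Solving J·Δ = −F gives Δ = (-6.000, 7.000, 3.500).
Then the next iterate is (p, q, r)₁ = (-9.000, 5.500, 4.000).

(-9.000, 5.500, 4.000)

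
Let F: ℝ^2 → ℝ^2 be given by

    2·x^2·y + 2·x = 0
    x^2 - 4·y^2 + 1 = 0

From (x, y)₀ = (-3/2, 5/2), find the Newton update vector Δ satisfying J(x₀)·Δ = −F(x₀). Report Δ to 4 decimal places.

(0.2454, -1.1243)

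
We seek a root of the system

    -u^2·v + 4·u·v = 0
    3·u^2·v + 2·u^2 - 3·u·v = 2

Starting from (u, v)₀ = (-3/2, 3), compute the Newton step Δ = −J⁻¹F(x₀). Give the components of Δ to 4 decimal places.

(0.1871, -2.5238)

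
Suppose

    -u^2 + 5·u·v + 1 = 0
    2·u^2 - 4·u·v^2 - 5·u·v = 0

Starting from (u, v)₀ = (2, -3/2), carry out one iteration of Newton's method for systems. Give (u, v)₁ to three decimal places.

At (2, -3/2): F = (-18.000, 5.000).
Jacobian J = [[-2·u + 5·v, 5·u], [4·u - 4·v^2 - 5·v, -8·u·v - 5·u]].
At the point, J = [[-11.500, 10.000], [6.500, 14.000]] (det J = -226.000).
Solving J·Δ = −F gives Δ = (-1.336, 0.263).
Then the next iterate is (u, v)₁ = (0.664, -1.237).

(0.664, -1.237)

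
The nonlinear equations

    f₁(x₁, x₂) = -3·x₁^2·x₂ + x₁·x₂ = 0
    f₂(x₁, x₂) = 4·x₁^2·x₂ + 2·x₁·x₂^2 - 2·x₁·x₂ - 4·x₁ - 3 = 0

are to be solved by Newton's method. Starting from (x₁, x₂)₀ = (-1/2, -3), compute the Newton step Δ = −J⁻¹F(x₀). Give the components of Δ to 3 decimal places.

At (-1/2, -3): F = (3.750, -16.000).
Jacobian J = [[-6·x₁·x₂ + x₂, -3·x₁^2 + x₁], [8·x₁·x₂ + 2·x₂^2 - 2·x₂ - 4, 4·x₁^2 + 4·x₁·x₂ - 2·x₁]].
At the point, J = [[-12.000, -1.250], [32.000, 8.000]] (det J = -56.000).
Solving J·Δ = −F gives Δ = (0.179, 1.286).

(0.179, 1.286)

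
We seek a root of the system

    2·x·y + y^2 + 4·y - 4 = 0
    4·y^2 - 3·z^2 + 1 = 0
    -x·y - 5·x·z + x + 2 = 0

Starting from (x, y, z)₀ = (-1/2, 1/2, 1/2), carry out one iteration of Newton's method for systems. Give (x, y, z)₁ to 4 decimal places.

At (-1/2, 1/2, 1/2): F = (-2.2500, 1.2500, 3.0000).
Jacobian J = [[2·y, 2·x + 2·y + 4, 0], [0, 8·y, -6·z], [-y - 5·z + 1, -x, -5·x]].
At the point, J = [[1.0000, 4.0000, 0.0000], [0.0000, 4.0000, -3.0000], [-2.0000, 0.5000, 2.5000]] (det J = 35.5000).
Solving J·Δ = −F gives Δ = (2.0951, 0.0387, 0.4683).
Then the next iterate is (x, y, z)₁ = (1.5951, 0.5387, 0.9683).

(1.5951, 0.5387, 0.9683)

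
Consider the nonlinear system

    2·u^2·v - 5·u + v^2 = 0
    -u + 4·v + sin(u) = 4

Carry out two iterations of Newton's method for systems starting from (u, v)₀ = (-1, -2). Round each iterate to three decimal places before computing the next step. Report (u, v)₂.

(0.024, 1.025)

At (-1, -2): F = (5.000, -11.84147).
Jacobian J = [[4·u·v - 5, 2·u^2 + 2·v], [cos(u) - 1, 4]].
At the point, J = [[3.000, -2.000], [-0.45970, 4.000]] (det J = 11.08060).
Solving J·Δ = −F gives Δ = (0.332, 2.999).
Then the next iterate is (u, v)₁ = (-0.668, 0.999).
Round to (-0.668, 0.999) and repeat: F = (5.22956, 0.04458), J = [[-7.66933, 2.89045], [-0.21494, 4.000]].
Δ = (0.692, 0.026), so (u, v)₂ = (0.024, 1.025).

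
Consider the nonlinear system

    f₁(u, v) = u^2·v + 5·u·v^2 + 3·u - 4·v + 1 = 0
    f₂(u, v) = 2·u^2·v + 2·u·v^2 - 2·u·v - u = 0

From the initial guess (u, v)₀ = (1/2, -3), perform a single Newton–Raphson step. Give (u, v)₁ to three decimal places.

(2.333, 3.333)

At (1/2, -3): F = (36.250, 10.000).
Jacobian J = [[2·u·v + 5·v^2 + 3, u^2 + 10·u·v - 4], [4·u·v + 2·v^2 - 2·v - 1, 2·u^2 + 4·u·v - 2·u]].
At the point, J = [[45.000, -18.750], [17.000, -6.500]] (det J = 26.250).
Solving J·Δ = −F gives Δ = (1.833, 6.333).
Then the next iterate is (u, v)₁ = (2.333, 3.333).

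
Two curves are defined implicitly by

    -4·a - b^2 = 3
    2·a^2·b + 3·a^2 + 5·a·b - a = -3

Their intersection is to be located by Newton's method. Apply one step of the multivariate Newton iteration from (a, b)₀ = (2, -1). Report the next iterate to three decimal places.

At (2, -1): F = (-12.000, -5.000).
Jacobian J = [[-4, -2·b], [4·a·b + 6·a + 5·b - 1, 2·a^2 + 5·a]].
At the point, J = [[-4.000, 2.000], [-2.000, 18.000]] (det J = -68.000).
Solving J·Δ = −F gives Δ = (-3.029, -0.059).
Then the next iterate is (a, b)₁ = (-1.029, -1.059).

(-1.029, -1.059)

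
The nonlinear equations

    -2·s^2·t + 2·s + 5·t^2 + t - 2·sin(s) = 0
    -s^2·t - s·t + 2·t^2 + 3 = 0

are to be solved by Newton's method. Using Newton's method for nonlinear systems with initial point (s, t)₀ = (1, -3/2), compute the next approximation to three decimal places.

At (1, -3/2): F = (13.06706, 10.500).
Jacobian J = [[-4·s·t - 2·cos(s) + 2, -2·s^2 + 10·t + 1], [-2·s·t - t, -s^2 - s + 4·t]].
At the point, J = [[6.91940, -16.000], [4.500, -8.000]] (det J = 16.64484).
Solving J·Δ = −F gives Δ = (-3.813, -0.832).
Then the next iterate is (s, t)₁ = (-2.813, -2.332).

(-2.813, -2.332)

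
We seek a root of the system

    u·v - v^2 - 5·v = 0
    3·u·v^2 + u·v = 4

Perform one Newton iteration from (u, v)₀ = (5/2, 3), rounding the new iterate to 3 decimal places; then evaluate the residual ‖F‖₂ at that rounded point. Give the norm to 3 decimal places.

13.370

At (5/2, 3): F = (-16.500, 71.000).
Jacobian J = [[v, u - 2·v - 5], [3·v^2 + v, 6·u·v + u]].
At the point, J = [[3.000, -8.500], [30.000, 47.500]] (det J = 397.500).
Solving J·Δ = −F gives Δ = (0.453, -1.781).
Then the next iterate is (u, v)₁ = (2.953, 1.219).
Re-evaluating at (2.953, 1.219): F = (-3.98125, 12.76384), so ‖F‖₂ = 13.370.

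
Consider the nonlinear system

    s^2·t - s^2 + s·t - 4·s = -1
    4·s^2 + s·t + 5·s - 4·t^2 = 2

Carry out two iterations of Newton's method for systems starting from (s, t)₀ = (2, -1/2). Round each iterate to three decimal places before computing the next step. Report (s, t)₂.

(0.370, 0.095)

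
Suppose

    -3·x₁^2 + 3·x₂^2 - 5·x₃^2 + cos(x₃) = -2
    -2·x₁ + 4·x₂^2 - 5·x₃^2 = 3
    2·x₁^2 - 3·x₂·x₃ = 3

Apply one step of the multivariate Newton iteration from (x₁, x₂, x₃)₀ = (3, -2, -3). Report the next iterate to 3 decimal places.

(1.890, -1.249, -1.407)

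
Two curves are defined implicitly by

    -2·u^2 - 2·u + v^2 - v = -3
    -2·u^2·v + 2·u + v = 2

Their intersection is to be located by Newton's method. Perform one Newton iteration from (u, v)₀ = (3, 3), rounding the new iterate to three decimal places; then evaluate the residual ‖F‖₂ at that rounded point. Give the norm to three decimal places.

13.126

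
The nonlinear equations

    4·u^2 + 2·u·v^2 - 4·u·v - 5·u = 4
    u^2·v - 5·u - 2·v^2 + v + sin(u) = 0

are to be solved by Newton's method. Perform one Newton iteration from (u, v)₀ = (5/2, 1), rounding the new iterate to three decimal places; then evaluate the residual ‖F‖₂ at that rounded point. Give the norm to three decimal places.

20.559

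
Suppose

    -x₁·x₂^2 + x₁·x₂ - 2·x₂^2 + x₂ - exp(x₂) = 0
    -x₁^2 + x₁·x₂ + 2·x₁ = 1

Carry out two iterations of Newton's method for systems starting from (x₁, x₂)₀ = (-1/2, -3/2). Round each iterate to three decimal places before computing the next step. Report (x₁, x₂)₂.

(0.196, 0.280)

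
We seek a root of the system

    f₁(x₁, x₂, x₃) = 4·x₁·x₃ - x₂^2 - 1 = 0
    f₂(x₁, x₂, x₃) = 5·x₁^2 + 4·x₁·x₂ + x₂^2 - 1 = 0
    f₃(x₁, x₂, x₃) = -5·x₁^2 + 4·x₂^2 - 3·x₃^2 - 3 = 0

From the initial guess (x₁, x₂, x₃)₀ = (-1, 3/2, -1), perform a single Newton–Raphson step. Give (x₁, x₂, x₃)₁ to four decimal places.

At (-1, 3/2, -1): F = (0.7500, 0.2500, -2.0000).
Jacobian J = [[4·x₃, -2·x₂, 4·x₁], [10·x₁ + 4·x₂, 4·x₁ + 2·x₂, 0], [-10·x₁, 8·x₂, -6·x₃]].
At the point, J = [[-4.0000, -3.0000, -4.0000], [-4.0000, -1.0000, 0.0000], [10.0000, 12.0000, 6.0000]] (det J = 104.0000).
Solving J·Δ = −F gives Δ = (0.0385, 0.0962, 0.0769).
Then the next iterate is (x₁, x₂, x₃)₁ = (-0.9615, 1.5962, -0.9231).

(-0.9615, 1.5962, -0.9231)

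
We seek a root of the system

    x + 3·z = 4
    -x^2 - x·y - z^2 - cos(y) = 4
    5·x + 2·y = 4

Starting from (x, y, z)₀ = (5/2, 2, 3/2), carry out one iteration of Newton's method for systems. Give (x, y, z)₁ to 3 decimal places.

(0.453, 0.868, 1.182)

At (5/2, 2, 3/2): F = (3.000, -17.08385, 12.500).
Jacobian J = [[1, 0, 3], [-2·x - y, -x + sin(y), -2·z], [5, 2, 0]].
At the point, J = [[1.000, 0.000, 3.000], [-7.000, -1.59070, -3.000], [5.000, 2.000, 0.000]] (det J = -12.13946).
Solving J·Δ = −F gives Δ = (-2.047, -1.132, -0.318).
Then the next iterate is (x, y, z)₁ = (0.453, 0.868, 1.182).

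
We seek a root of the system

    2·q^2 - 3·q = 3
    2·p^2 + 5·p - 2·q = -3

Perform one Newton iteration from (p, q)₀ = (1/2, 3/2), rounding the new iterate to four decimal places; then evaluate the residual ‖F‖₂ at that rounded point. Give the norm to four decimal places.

2.0004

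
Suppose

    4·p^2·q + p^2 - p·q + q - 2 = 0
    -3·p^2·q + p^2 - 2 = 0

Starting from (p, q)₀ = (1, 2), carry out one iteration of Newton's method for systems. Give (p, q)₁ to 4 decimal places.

At (1, 2): F = (7.0000, -7.0000).
Jacobian J = [[8·p·q + 2·p - q, 4·p^2 - p + 1], [-6·p·q + 2·p, -3·p^2]].
At the point, J = [[16.0000, 4.0000], [-10.0000, -3.0000]] (det J = -8.0000).
Solving J·Δ = −F gives Δ = (0.8750, -5.2500).
Then the next iterate is (p, q)₁ = (1.8750, -3.2500).

(1.8750, -3.2500)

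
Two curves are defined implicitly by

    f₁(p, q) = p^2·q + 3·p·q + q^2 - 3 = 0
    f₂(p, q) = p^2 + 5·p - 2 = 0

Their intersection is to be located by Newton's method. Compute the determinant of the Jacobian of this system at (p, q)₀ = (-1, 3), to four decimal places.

-12.0000

J = [[2·p·q + 3·q, p^2 + 3·p + 2·q], [2·p + 5, 0]].
At the point, J = [[3.0000, 4.0000], [3.0000, 0.0000]].
det J = -12.0000.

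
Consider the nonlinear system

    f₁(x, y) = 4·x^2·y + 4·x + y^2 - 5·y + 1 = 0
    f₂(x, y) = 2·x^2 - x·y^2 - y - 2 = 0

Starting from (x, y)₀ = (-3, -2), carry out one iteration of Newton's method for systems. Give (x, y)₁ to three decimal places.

(-2.643, -0.131)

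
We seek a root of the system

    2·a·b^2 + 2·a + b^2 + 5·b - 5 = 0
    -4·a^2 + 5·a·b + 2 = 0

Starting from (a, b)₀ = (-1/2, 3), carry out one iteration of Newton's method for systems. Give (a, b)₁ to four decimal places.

(-0.4310, 0.9241)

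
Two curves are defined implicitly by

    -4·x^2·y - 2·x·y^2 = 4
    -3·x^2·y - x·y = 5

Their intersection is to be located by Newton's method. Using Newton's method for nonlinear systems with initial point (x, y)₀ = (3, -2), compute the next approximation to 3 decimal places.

(2.113, -1.290)

At (3, -2): F = (44.000, 55.000).
Jacobian J = [[-8·x·y - 2·y^2, -4·x^2 - 4·x·y], [-6·x·y - y, -3·x^2 - x]].
At the point, J = [[40.000, -12.000], [38.000, -30.000]] (det J = -744.000).
Solving J·Δ = −F gives Δ = (-0.887, 0.710).
Then the next iterate is (x, y)₁ = (2.113, -1.290).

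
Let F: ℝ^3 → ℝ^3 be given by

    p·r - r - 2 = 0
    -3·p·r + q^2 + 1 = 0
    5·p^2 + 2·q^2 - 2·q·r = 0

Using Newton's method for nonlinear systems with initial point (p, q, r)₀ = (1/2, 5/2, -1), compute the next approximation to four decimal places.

(-2.7500, 3.7500, 2.5000)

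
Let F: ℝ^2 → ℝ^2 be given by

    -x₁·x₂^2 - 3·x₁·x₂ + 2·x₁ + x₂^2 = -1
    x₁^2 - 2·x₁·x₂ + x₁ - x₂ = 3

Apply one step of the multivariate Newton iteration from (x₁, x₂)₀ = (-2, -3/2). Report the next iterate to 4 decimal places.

(0.5294, 0.3333)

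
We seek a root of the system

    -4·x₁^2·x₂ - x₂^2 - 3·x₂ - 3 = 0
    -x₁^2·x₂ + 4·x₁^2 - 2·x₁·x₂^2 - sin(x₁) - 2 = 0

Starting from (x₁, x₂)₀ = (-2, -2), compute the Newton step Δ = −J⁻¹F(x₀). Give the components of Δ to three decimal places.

(0.219, 1.600)

At (-2, -2): F = (31.000, 38.90930).
Jacobian J = [[-8·x₁·x₂, -4·x₁^2 - 2·x₂ - 3], [-2·x₁·x₂ + 8·x₁ - 2·x₂^2 - cos(x₁), -x₁^2 - 4·x₁·x₂]].
At the point, J = [[-32.000, -15.000], [-31.58385, -20.000]] (det J = 166.24220).
Solving J·Δ = −F gives Δ = (0.219, 1.600).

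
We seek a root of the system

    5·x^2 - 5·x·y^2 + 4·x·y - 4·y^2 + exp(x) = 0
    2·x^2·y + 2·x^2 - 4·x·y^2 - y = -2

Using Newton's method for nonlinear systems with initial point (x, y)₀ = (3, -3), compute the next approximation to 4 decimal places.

(2.2968, -1.9123)

At (3, -3): F = (-141.914463, -139.0000).
Jacobian J = [[10·x - 5·y^2 + 4·y + exp(x), -10·x·y + 4·x - 8·y], [4·x·y + 4·x - 4·y^2, 2·x^2 - 8·x·y - 1]].
At the point, J = [[-6.914463, 126.0000], [-60.0000, 89.0000]] (det J = 6944.612786).
Solving J·Δ = −F gives Δ = (-0.7032, 1.0877).
Then the next iterate is (x, y)₁ = (2.2968, -1.9123).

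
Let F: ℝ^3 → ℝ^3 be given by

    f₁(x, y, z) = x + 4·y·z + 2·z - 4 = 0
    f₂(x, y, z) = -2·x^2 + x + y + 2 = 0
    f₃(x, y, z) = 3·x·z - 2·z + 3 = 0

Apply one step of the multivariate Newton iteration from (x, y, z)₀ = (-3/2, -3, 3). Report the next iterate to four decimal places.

At (-3/2, -3, 3): F = (-35.5000, -7.0000, -16.5000).
Jacobian J = [[1, 4·z, 4·y + 2], [-4·x + 1, 1, 0], [3·z, 0, 3·x - 2]].
At the point, J = [[1.0000, 12.0000, -10.0000], [7.0000, 1.0000, 0.0000], [9.0000, 0.0000, -6.5000]] (det J = 629.5000).
Solving J·Δ = −F gives Δ = (0.7629, 1.6597, -1.4821).
Then the next iterate is (x, y, z)₁ = (-0.7371, -1.3403, 1.5179).

(-0.7371, -1.3403, 1.5179)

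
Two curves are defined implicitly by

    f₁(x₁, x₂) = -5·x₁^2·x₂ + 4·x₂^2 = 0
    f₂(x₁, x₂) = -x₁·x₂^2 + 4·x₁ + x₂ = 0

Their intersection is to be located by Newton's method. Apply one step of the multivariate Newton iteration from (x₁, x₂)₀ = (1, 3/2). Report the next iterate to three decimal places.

At (1, 3/2): F = (1.500, 3.250).
Jacobian J = [[-10·x₁·x₂, -5·x₁^2 + 8·x₂], [-x₂^2 + 4, -2·x₁·x₂ + 1]].
At the point, J = [[-15.000, 7.000], [1.750, -2.000]] (det J = 17.750).
Solving J·Δ = −F gives Δ = (1.451, 2.894).
Then the next iterate is (x₁, x₂)₁ = (2.451, 4.394).

(2.451, 4.394)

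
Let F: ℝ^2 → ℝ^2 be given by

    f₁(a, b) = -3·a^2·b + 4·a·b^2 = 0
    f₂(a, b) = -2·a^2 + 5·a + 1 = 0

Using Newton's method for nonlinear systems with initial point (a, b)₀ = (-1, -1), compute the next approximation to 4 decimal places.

At (-1, -1): F = (-1.0000, -6.0000).
Jacobian J = [[-6·a·b + 4·b^2, -3·a^2 + 8·a·b], [-4·a + 5, 0]].
At the point, J = [[-2.0000, 5.0000], [9.0000, 0.0000]] (det J = -45.0000).
Solving J·Δ = −F gives Δ = (0.6667, 0.4667).
Then the next iterate is (a, b)₁ = (-0.3333, -0.5333).

(-0.3333, -0.5333)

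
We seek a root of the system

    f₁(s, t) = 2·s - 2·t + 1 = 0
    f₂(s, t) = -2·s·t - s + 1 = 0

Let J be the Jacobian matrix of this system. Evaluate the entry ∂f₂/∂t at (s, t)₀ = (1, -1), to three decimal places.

∂f₂/∂t = -2·s.
At (1, -1) this is -2.000.

-2.000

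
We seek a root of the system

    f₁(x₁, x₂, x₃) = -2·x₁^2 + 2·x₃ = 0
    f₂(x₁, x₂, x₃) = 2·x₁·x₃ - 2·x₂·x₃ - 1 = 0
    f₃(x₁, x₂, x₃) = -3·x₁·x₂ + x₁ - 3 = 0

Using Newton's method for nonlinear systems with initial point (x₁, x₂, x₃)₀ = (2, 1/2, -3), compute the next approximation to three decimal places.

At (2, 1/2, -3): F = (-14.000, -10.000, -4.000).
Jacobian J = [[-4·x₁, 0, 2], [2·x₃, -2·x₃, 2·x₁ - 2·x₂], [-3·x₂ + 1, -3·x₁, 0]].
At the point, J = [[-8.000, 0.000, 2.000], [-6.000, 6.000, 3.000], [-0.500, -6.000, 0.000]] (det J = -66.000).
Solving J·Δ = −F gives Δ = (-1.273, -0.561, 1.909).
Then the next iterate is (x₁, x₂, x₃)₁ = (0.727, -0.061, -1.091).

(0.727, -0.061, -1.091)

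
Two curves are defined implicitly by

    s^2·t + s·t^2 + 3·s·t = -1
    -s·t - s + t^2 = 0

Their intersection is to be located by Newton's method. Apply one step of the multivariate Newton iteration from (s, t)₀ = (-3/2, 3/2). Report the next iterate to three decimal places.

(0.667, 1.370)

At (-3/2, 3/2): F = (-5.750, 6.000).
Jacobian J = [[2·s·t + t^2 + 3·t, s^2 + 2·s·t + 3·s], [-t - 1, -s + 2·t]].
At the point, J = [[2.250, -6.750], [-2.500, 4.500]] (det J = -6.750).
Solving J·Δ = −F gives Δ = (2.167, -0.130).
Then the next iterate is (s, t)₁ = (0.667, 1.370).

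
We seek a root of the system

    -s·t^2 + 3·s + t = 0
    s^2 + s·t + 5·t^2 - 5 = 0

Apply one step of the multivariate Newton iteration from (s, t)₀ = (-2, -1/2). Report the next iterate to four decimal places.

(-0.1789, -1.4921)

At (-2, -1/2): F = (-6.0000, 1.2500).
Jacobian J = [[-t^2 + 3, -2·s·t + 1], [2·s + t, s + 10·t]].
At the point, J = [[2.7500, -1.0000], [-4.5000, -7.0000]] (det J = -23.7500).
Solving J·Δ = −F gives Δ = (1.8211, -0.9921).
Then the next iterate is (s, t)₁ = (-0.1789, -1.4921).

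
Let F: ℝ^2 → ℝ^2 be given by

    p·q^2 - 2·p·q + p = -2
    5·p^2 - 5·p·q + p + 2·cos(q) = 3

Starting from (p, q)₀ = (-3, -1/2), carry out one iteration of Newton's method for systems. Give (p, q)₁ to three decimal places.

(-1.633, -0.314)

At (-3, -1/2): F = (-4.750, 33.25517).
Jacobian J = [[q^2 - 2·q + 1, 2·p·q - 2·p], [10·p - 5·q + 1, -5·p - 2·sin(q)]].
At the point, J = [[2.250, 9.000], [-26.500, 15.95885]] (det J = 274.40741).
Solving J·Δ = −F gives Δ = (1.367, 0.186).
Then the next iterate is (p, q)₁ = (-1.633, -0.314).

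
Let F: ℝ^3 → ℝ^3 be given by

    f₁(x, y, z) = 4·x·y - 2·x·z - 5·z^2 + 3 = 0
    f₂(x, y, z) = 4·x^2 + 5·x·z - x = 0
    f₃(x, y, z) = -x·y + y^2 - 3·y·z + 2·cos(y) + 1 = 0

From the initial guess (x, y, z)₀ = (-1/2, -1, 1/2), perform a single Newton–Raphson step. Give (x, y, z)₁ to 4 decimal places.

At (-1/2, -1, 1/2): F = (4.2500, 0.2500, 4.080605).
Jacobian J = [[4·y - 2·z, 4·x, -2·x - 10·z], [8·x + 5·z - 1, 0, 5·x], [-y, -x + 2·y - 3·z - 2·sin(y), -3·y]].
At the point, J = [[-5.0000, -2.0000, -4.0000], [-2.5000, 0.0000, -2.5000], [1.0000, -1.317058, 3.0000]] (det J = -6.707355).
Solving J·Δ = −F gives Δ = (1.3756, 1.2372, -1.2756).
Then the next iterate is (x, y, z)₁ = (0.8756, 0.2372, -0.7756).

(0.8756, 0.2372, -0.7756)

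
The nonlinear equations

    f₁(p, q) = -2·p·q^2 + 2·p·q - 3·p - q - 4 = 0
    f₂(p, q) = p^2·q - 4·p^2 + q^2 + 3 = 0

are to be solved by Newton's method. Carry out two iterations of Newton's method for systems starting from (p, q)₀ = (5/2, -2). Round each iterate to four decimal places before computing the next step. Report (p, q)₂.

At (5/2, -2): F = (-39.5000, -30.5000).
Jacobian J = [[-2·q^2 + 2·q - 3, -4·p·q + 2·p - 1], [2·p·q - 8·p, p^2 + 2·q]].
At the point, J = [[-15.0000, 24.0000], [-30.0000, 2.2500]] (det J = 686.2500).
Solving J·Δ = −F gives Δ = (-0.9372, 1.0601).
Then the next iterate is (p, q)₁ = (1.5628, -0.9399).
Round to (1.5628, -0.9399) and repeat: F = (-13.447444, -8.181522), J = [[-6.646624, 8.001103], [-15.440151, 0.562544]].
Δ = (-0.4833, 1.2792), so (p, q)₂ = (1.0795, 0.3393).

(1.0795, 0.3393)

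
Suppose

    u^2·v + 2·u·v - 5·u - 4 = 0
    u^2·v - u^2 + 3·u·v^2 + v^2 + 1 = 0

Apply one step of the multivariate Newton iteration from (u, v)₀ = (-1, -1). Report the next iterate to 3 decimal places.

(-0.611, -0.944)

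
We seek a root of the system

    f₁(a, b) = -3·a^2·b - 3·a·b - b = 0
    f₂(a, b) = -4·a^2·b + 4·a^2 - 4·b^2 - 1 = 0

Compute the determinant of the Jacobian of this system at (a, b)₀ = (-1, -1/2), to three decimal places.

-12.000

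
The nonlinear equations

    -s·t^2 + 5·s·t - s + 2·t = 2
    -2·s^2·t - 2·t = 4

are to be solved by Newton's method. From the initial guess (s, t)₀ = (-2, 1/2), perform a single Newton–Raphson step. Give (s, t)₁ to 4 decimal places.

At (-2, 1/2): F = (-3.5000, -9.0000).
Jacobian J = [[-t^2 + 5·t - 1, -2·s·t + 5·s + 2], [-4·s·t, -2·s^2 - 2]].
At the point, J = [[1.2500, -6.0000], [4.0000, -10.0000]] (det J = 11.5000).
Solving J·Δ = −F gives Δ = (1.6522, -0.2391).
Then the next iterate is (s, t)₁ = (-0.3478, 0.2609).

(-0.3478, 0.2609)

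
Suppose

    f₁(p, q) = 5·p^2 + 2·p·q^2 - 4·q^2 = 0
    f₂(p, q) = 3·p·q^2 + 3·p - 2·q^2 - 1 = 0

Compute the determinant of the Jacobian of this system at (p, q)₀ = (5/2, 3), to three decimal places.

J = [[10·p + 2·q^2, 4·p·q - 8·q], [3·q^2 + 3, 6·p·q - 4·q]].
At the point, J = [[43.000, 6.000], [30.000, 33.000]].
det J = 1239.000.

1239.000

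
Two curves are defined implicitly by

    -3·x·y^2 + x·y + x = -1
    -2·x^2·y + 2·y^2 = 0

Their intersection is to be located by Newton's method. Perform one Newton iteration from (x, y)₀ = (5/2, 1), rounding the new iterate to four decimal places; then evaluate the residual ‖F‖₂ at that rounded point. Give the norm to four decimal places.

At (5/2, 1): F = (-1.5000, -10.5000).
Jacobian J = [[-3·y^2 + y + 1, -6·x·y + x], [-4·x·y, -2·x^2 + 4·y]].
At the point, J = [[-1.0000, -12.5000], [-10.0000, -8.5000]] (det J = -116.5000).
Solving J·Δ = −F gives Δ = (-1.0172, -0.0386).
Then the next iterate is (x, y)₁ = (1.4828, 0.9614).
Re-evaluating at (1.4828, 0.9614): F = (-0.203248, -2.379072), so ‖F‖₂ = 2.3877.

2.3877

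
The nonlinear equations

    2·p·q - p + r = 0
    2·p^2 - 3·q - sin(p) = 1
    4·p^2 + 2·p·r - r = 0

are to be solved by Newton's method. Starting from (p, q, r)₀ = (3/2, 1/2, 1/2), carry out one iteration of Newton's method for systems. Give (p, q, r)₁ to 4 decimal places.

(-4.6280, -11.2774, 35.3322)

At (3/2, 1/2, 1/2): F = (0.5000, 1.002505, 10.0000).
Jacobian J = [[2·q - 1, 2·p, 1], [4·p - cos(p), -3, 0], [8·p + 2·r, 0, 2·p - 1]].
At the point, J = [[0.0000, 3.0000, 1.0000], [5.929263, -3.0000, 0.0000], [13.0000, 0.0000, 2.0000]] (det J = 3.424423).
Solving J·Δ = −F gives Δ = (-6.1280, -11.7774, 34.8322).
Then the next iterate is (p, q, r)₁ = (-4.6280, -11.2774, 35.3322).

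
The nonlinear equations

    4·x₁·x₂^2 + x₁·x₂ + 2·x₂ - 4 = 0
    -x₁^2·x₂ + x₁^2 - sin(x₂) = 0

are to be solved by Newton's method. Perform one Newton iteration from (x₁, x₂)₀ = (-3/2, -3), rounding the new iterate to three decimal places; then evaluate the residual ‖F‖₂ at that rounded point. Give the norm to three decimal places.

19.515

At (-3/2, -3): F = (-59.500, 9.14112).
Jacobian J = [[4·x₂^2 + x₂, 8·x₁·x₂ + x₁ + 2], [-2·x₁·x₂ + 2·x₁, -x₁^2 - cos(x₂)]].
At the point, J = [[33.000, 36.500], [-12.000, -1.26001]] (det J = 396.41975).
Solving J·Δ = −F gives Δ = (0.653, 1.040).
Then the next iterate is (x₁, x₂)₁ = (-0.847, -1.960).
Re-evaluating at (-0.847, -1.960): F = (-19.27522, 3.04874), so ‖F‖₂ = 19.515.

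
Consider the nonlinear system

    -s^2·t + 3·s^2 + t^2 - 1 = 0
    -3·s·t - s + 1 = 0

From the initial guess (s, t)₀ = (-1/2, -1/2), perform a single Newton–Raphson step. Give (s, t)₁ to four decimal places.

(-0.2568, -1.0811)

At (-1/2, -1/2): F = (0.1250, 0.7500).
Jacobian J = [[-2·s·t + 6·s, -s^2 + 2·t], [-3·t - 1, -3·s]].
At the point, J = [[-3.5000, -1.2500], [0.5000, 1.5000]] (det J = -4.6250).
Solving J·Δ = −F gives Δ = (0.2432, -0.5811).
Then the next iterate is (s, t)₁ = (-0.2568, -1.0811).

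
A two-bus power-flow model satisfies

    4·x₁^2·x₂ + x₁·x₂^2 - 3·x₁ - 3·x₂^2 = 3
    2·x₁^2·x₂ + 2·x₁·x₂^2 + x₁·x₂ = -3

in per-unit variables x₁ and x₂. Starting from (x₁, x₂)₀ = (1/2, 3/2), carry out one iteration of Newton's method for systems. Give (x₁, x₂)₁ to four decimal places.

At (1/2, 3/2): F = (-8.6250, 6.7500).
Jacobian J = [[8·x₁·x₂ + x₂^2 - 3, 4·x₁^2 + 2·x₁·x₂ - 6·x₂], [4·x₁·x₂ + 2·x₂^2 + x₂, 2·x₁^2 + 4·x₁·x₂ + x₁]].
At the point, J = [[5.2500, -6.5000], [9.0000, 4.0000]] (det J = 79.5000).
Solving J·Δ = −F gives Δ = (-0.1179, -1.4222).
Then the next iterate is (x₁, x₂)₁ = (0.3821, 0.0778).

(0.3821, 0.0778)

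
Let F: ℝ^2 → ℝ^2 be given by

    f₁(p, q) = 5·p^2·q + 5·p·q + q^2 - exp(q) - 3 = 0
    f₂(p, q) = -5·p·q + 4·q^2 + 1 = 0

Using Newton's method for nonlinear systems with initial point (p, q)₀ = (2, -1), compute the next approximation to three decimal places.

(1.461, -0.316)

At (2, -1): F = (-32.36788, 15.000).
Jacobian J = [[10·p·q + 5·q, 5·p^2 + 5·p + 2·q - exp(q)], [-5·q, -5·p + 8·q]].
At the point, J = [[-25.000, 27.63212], [5.000, -18.000]] (det J = 311.83940).
Solving J·Δ = −F gives Δ = (-0.539, 0.684).
Then the next iterate is (p, q)₁ = (1.461, -0.316).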